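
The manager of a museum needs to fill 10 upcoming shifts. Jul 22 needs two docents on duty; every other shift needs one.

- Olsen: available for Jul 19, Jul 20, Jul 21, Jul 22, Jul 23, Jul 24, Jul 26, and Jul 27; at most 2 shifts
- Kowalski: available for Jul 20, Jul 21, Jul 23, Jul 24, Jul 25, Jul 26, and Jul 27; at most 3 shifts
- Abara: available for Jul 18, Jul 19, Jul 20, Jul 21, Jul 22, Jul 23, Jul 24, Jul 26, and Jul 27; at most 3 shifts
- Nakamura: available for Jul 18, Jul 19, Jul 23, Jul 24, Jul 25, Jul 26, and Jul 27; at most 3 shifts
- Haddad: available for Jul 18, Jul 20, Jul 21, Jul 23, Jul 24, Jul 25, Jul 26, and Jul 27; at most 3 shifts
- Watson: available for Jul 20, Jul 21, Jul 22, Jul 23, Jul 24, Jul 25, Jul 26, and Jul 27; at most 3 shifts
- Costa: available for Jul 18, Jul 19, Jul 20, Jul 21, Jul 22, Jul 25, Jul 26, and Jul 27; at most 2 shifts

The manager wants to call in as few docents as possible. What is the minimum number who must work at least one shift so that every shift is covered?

11 slots to fill and no one can take more than 3, so at least ⌈11/3⌉ = 4 docents are needed.
Olsen, Kowalski, Abara, and Nakamura alone can cover everything: Jul 18→Abara, Jul 19→Olsen, Jul 20→Kowalski, Jul 21→Kowalski, Jul 22→Olsen+Abara, Jul 23→Abara, Jul 24→Nakamura, Jul 25→Kowalski, Jul 26→Nakamura, Jul 27→Nakamura.

4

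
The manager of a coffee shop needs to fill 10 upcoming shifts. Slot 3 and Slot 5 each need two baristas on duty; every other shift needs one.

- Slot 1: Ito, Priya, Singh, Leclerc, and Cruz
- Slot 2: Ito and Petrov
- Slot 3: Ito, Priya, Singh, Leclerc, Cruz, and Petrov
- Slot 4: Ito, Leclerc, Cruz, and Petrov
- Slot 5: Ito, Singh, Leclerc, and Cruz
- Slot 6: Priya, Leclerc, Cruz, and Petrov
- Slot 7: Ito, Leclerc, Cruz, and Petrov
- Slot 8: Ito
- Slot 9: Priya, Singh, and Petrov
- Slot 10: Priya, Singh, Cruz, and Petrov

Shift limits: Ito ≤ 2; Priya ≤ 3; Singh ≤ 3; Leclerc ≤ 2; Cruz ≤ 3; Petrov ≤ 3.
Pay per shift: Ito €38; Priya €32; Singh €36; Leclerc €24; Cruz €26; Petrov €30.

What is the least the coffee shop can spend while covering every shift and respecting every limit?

€350

Slot 8 can only be covered by Ito, so that assignment is forced.
Picking the cheapest available barista for each shift independently would cost €320, but that ignores the shift limits.
An optimal schedule: Slot 1→Priya, Slot 2→Petrov, Slot 3→Petrov+Priya, Slot 4→Leclerc, Slot 5→Leclerc+Cruz, Slot 6→Cruz, Slot 7→Cruz, Slot 8→Ito, Slot 9→Petrov, Slot 10→Priya.
Total: 32 + 30 + 30 + 32 + 24 + 24 + 26 + 26 + 26 + 38 + 30 + 32 = €350.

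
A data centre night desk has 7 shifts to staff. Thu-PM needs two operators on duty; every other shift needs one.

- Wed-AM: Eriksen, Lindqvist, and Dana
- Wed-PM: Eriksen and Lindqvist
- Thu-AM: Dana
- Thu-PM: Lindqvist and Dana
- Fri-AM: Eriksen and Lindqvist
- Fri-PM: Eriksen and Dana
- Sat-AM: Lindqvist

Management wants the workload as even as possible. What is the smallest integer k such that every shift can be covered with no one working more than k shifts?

With 3 operators and 8 worker-slots to fill, someone must work at least ⌈8/3⌉ = 3 shifts, so k ≥ 3.
k = 3 works: Wed-AM→Lindqvist, Wed-PM→Eriksen, Thu-AM→Dana, Thu-PM→Lindqvist+Dana, Fri-AM→Eriksen, Fri-PM→Eriksen, Sat-AM→Lindqvist.
Loads: Eriksen 3, Lindqvist 3, Dana 2 — all ≤ 3.

3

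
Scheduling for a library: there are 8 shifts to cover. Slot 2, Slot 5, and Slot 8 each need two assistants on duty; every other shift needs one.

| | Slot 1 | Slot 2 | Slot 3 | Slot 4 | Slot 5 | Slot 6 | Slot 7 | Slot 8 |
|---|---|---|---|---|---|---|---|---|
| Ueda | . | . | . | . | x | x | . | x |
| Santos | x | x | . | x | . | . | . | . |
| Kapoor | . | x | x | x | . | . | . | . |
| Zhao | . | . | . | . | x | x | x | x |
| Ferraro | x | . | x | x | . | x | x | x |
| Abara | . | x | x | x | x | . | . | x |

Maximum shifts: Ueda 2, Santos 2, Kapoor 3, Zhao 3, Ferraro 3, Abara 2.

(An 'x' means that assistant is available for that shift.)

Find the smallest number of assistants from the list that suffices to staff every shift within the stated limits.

11 slots to fill and no one can take more than 3, so at least ⌈11/3⌉ = 4 assistants are needed.
Kapoor, Zhao, Ferraro, and Abara alone can cover everything: Slot 1→Ferraro, Slot 2→Kapoor+Abara, Slot 3→Kapoor, Slot 4→Kapoor, Slot 5→Zhao+Abara, Slot 6→Zhao, Slot 7→Ferraro, Slot 8→Zhao+Ferraro.

4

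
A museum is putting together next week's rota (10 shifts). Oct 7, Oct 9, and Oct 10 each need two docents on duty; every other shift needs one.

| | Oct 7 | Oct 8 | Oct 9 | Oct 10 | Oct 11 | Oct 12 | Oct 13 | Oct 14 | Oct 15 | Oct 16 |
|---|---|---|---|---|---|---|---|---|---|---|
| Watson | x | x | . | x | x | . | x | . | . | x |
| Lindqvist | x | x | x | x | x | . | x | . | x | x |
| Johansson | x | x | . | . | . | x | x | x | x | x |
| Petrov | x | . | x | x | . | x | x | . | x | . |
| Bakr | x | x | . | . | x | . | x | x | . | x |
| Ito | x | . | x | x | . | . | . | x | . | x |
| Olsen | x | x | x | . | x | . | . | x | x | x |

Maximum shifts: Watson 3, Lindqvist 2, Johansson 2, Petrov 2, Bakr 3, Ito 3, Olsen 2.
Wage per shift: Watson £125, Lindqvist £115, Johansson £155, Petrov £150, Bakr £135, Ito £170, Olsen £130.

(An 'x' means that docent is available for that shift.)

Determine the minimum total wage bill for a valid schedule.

£1725

Picking the cheapest available docent for each shift independently would cost £1580, but that ignores the shift limits.
An optimal schedule: Oct 7→Watson+Bakr, Oct 8→Watson, Oct 9→Lindqvist+Olsen, Oct 10→Watson+Petrov, Oct 11→Lindqvist, Oct 12→Petrov, Oct 13→Bakr, Oct 14→Olsen, Oct 15→Johansson, Oct 16→Bakr.
Total: 125 + 135 + 125 + 115 + 130 + 125 + 150 + 115 + 150 + 135 + 130 + 155 + 135 = £1725.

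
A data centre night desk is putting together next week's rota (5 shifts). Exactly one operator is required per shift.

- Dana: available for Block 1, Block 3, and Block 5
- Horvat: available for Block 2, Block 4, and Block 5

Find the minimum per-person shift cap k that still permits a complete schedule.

3

With 2 operators and 5 worker-slots to fill, someone must work at least ⌈5/2⌉ = 3 shifts, so k ≥ 3.
k = 3 works: Block 1→Dana, Block 2→Horvat, Block 3→Dana, Block 4→Horvat, Block 5→Dana.
Loads: Dana 3, Horvat 2 — all ≤ 3.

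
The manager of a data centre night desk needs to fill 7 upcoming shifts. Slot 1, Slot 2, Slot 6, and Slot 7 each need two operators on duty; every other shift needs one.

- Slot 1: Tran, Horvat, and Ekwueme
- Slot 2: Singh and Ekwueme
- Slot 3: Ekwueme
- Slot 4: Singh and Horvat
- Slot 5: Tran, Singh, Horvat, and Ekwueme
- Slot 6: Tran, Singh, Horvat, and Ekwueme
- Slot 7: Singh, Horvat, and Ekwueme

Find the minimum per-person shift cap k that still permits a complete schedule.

3

With 4 operators and 11 worker-slots to fill, someone must work at least ⌈11/4⌉ = 3 shifts, so k ≥ 3.
k = 3 works: Slot 1→Tran+Horvat, Slot 2→Singh+Ekwueme, Slot 3→Ekwueme, Slot 4→Singh, Slot 5→Tran, Slot 6→Tran+Horvat, Slot 7→Singh+Horvat.
Loads: Tran 3, Singh 3, Horvat 3, Ekwueme 2 — all ≤ 3.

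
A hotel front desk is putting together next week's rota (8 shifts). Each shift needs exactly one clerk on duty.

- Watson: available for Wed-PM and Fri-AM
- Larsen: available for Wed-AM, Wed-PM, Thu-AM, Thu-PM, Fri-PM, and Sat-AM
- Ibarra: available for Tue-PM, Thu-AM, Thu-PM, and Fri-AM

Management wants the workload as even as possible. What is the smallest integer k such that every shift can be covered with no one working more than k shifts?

With 3 clerks and 8 worker-slots to fill, someone must work at least ⌈8/3⌉ = 3 shifts, so k ≥ 3.
k = 3 works: Tue-PM→Ibarra, Wed-AM→Larsen, Wed-PM→Watson, Thu-AM→Ibarra, Thu-PM→Ibarra, Fri-AM→Watson, Fri-PM→Larsen, Sat-AM→Larsen.
Loads: Watson 2, Larsen 3, Ibarra 3 — all ≤ 3.

3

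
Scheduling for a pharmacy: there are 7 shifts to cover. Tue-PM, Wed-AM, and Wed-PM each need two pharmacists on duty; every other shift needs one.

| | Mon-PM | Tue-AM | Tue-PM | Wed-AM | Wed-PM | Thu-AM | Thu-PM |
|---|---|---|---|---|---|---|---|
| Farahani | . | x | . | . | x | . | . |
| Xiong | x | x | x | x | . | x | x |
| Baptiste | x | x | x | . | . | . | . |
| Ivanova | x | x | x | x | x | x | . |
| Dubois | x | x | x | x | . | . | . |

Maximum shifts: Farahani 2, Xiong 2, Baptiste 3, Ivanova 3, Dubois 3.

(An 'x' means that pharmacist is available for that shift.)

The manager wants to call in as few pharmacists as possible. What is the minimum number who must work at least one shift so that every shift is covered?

4

10 slots to fill and no one can take more than 3, so at least ⌈10/3⌉ = 4 pharmacists are needed.
Farahani, Xiong, Ivanova, and Dubois alone can cover everything: Mon-PM→Dubois, Tue-AM→Farahani, Tue-PM→Ivanova+Dubois, Wed-AM→Ivanova+Dubois, Wed-PM→Farahani+Ivanova, Thu-AM→Xiong, Thu-PM→Xiong.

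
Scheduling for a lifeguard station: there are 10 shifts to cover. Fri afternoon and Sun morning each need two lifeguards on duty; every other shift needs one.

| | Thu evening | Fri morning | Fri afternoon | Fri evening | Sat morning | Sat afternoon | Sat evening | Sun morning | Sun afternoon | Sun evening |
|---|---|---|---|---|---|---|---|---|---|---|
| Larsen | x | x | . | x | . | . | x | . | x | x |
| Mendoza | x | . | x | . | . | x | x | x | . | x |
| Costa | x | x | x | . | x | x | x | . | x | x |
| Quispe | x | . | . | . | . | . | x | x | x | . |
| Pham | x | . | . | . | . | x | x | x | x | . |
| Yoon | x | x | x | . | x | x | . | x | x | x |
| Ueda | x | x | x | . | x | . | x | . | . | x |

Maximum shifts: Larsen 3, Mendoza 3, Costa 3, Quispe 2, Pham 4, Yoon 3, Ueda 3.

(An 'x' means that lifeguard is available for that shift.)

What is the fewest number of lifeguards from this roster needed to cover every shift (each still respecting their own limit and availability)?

12 slots to fill and no one can take more than 4, so at least ⌈12/4⌉ = 3 lifeguards are needed.
Any 3 lifeguards together have capacity at most 4+3+3 = 10 < 12 slots, so 3 can never suffice.
Larsen, Mendoza, Costa, and Pham alone can cover everything: Thu evening→Pham, Fri morning→Larsen, Fri afternoon→Mendoza+Costa, Fri evening→Larsen, Sat morning→Costa, Sat afternoon→Mendoza, Sat evening→Pham, Sun morning→Mendoza+Pham, Sun afternoon→Larsen, Sun evening→Costa.

4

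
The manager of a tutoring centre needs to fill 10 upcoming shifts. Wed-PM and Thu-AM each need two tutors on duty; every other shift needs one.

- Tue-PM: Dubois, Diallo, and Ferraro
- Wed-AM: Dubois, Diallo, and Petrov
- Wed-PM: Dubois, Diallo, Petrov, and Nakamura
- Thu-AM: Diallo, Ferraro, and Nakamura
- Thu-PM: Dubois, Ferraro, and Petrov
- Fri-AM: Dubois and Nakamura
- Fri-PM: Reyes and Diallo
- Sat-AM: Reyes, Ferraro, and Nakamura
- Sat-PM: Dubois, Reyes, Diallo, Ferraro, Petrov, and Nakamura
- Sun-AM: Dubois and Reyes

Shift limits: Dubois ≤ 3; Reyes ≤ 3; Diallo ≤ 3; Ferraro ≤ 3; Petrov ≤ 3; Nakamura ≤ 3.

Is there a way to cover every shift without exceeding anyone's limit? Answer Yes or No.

One valid schedule: Tue-PM→Dubois, Wed-AM→Diallo, Wed-PM→Diallo+Petrov, Thu-AM→Diallo+Ferraro, Thu-PM→Ferraro, Fri-AM→Dubois, Fri-PM→Reyes, Sat-AM→Reyes, Sat-PM→Reyes, Sun-AM→Dubois.
Loads: Dubois 3/3, Reyes 3/3, Diallo 3/3, Ferraro 2/3, Petrov 1/3, Nakamura 0/3 — all within limits.

Yes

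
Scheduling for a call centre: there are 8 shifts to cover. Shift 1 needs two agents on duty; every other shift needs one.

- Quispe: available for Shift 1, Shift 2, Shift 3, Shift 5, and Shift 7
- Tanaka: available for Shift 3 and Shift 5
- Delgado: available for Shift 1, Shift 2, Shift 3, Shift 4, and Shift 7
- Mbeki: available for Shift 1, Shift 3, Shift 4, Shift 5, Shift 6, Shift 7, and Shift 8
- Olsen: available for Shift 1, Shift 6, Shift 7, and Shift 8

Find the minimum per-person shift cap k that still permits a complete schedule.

With 5 agents and 9 worker-slots to fill, someone must work at least ⌈9/5⌉ = 2 shifts, so k ≥ 2.
k = 2 works: Shift 1→Delgado+Olsen, Shift 2→Quispe, Shift 3→Tanaka, Shift 4→Delgado, Shift 5→Quispe, Shift 6→Mbeki, Shift 7→Olsen, Shift 8→Mbeki.
Loads: Quispe 2, Tanaka 1, Delgado 2, Mbeki 2, Olsen 2 — all ≤ 2.

2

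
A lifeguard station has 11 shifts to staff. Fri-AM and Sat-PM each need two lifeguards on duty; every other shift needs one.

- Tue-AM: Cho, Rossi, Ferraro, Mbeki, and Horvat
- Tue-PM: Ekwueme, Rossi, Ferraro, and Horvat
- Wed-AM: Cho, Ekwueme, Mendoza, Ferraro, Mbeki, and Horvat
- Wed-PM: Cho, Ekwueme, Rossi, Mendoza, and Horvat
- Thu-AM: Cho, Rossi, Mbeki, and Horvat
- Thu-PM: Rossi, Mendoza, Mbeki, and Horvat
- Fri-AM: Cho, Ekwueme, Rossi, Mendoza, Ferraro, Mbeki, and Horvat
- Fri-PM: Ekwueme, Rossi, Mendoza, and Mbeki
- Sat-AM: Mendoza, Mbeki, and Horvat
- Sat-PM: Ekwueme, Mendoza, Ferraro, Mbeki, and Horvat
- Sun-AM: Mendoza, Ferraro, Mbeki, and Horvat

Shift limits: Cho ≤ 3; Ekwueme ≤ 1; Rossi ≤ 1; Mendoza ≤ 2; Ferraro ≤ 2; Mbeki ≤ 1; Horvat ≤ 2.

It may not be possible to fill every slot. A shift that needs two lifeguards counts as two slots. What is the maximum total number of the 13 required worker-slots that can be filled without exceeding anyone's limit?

Total capacity across all lifeguards is 3+1+1+2+2+1+2 = 12, and 13 slots are needed, so at most 12 can be filled.
An assignment achieving 12: Tue-AM→Cho, Tue-PM→Ekwueme, Wed-AM→Horvat, Wed-PM→Cho, Thu-AM→Cho, Thu-PM→Rossi, Fri-AM→Horvat, Fri-PM→Mendoza, Sat-AM→Mendoza, Sat-PM→Ferraro+Mbeki, Sun-AM→Ferraro.
Loads: Cho 3/3, Ekwueme 1/1, Rossi 1/1, Mendoza 2/2, Ferraro 2/2, Mbeki 1/1, Horvat 2/2.

12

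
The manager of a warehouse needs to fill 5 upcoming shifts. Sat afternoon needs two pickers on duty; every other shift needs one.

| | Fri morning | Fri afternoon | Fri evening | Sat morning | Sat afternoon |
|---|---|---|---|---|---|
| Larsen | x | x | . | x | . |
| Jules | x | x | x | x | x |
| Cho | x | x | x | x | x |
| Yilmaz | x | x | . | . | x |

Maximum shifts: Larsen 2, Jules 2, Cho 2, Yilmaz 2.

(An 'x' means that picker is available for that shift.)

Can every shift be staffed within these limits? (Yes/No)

Yes

One valid schedule: Fri morning→Larsen, Fri afternoon→Cho, Fri evening→Jules, Sat morning→Larsen, Sat afternoon→Jules+Cho.
Loads: Larsen 2/2, Jules 2/2, Cho 2/2, Yilmaz 0/2 — all within limits.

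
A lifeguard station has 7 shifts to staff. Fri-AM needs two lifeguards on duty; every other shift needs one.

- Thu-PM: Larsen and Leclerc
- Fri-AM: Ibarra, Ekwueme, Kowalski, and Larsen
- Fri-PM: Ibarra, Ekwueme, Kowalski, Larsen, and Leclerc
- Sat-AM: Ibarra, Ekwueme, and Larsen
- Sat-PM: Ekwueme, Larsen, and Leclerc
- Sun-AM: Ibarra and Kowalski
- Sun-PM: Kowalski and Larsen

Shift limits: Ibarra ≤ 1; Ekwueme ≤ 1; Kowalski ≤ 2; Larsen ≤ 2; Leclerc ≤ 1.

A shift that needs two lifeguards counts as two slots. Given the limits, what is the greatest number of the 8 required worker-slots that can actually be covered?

7

Total capacity across all lifeguards is 1+1+2+2+1 = 7, and 8 slots are needed, so at most 7 can be filled.
An assignment achieving 7: Thu-PM→Larsen, Fri-AM→Kowalski, Fri-PM→Leclerc, Sat-AM→Ekwueme, Sat-PM→Larsen, Sun-AM→Ibarra, Sun-PM→Kowalski.
Loads: Ibarra 1/1, Ekwueme 1/1, Kowalski 2/2, Larsen 2/2, Leclerc 1/1.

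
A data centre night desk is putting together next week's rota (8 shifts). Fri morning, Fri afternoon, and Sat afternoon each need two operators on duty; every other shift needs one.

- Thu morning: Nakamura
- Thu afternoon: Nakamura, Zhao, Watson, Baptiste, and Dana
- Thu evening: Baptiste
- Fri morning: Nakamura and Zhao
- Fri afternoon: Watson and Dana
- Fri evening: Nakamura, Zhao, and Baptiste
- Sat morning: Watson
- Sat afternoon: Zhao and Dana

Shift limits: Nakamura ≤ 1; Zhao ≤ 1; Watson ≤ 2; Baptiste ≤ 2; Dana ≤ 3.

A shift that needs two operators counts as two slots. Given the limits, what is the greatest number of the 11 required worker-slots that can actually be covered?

Total capacity across all operators is 1+1+2+2+3 = 9, and 11 slots are needed, so at most 9 can be filled.
An assignment achieving 9: Thu morning→Nakamura, Thu afternoon→Dana, Thu evening→Baptiste, Fri morning→Zhao, Fri afternoon→Watson+Dana, Fri evening→Baptiste, Sat morning→Watson, Sat afternoon→Dana.
Loads: Nakamura 1/1, Zhao 1/1, Watson 2/2, Baptiste 2/2, Dana 3/3.

9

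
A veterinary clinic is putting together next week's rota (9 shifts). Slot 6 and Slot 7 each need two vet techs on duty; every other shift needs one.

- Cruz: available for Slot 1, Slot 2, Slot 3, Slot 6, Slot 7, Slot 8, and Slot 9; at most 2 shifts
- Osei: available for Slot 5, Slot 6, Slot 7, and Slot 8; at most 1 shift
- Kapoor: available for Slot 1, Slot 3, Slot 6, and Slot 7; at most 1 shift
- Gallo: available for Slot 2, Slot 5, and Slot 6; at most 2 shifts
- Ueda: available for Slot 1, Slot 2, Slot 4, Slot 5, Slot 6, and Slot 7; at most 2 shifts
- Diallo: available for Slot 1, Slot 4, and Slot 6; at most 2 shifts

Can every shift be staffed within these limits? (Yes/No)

No

Total capacity is 2+1+1+2+2+2 = 10 but 11 worker-slots are needed — infeasible.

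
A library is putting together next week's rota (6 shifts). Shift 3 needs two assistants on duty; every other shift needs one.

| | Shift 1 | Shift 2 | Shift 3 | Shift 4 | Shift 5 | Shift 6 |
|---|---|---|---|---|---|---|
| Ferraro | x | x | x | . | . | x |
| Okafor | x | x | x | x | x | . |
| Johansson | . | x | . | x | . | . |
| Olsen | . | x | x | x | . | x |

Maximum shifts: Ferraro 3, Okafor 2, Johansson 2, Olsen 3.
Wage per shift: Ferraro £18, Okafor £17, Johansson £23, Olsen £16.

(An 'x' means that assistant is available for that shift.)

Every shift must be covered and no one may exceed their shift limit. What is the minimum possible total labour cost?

£118

Shift 5 can only be covered by Okafor, so that assignment is forced.
Picking the cheapest available assistant for each shift independently would cost £115, but that ignores the shift limits.
An optimal schedule: Shift 1→Okafor, Shift 2→Ferraro, Shift 3→Olsen+Ferraro, Shift 4→Olsen, Shift 5→Okafor, Shift 6→Olsen.
Total: 17 + 18 + 16 + 18 + 16 + 17 + 16 = £118.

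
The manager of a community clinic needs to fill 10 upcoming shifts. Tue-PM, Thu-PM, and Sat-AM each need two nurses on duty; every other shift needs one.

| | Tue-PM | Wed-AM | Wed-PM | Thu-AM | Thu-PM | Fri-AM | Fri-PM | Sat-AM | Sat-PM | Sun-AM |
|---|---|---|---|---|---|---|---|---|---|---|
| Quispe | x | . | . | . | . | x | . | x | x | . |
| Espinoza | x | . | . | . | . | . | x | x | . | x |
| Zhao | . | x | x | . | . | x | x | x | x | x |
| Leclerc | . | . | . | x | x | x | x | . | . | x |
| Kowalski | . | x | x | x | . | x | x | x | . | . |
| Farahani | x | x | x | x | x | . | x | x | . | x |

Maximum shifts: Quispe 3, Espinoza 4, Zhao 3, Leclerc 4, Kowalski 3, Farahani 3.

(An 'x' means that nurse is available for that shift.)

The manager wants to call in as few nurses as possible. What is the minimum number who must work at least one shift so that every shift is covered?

4

13 slots to fill and no one can take more than 4, so at least ⌈13/4⌉ = 4 nurses are needed.
Quispe, Espinoza, Leclerc, and Farahani alone can cover everything: Tue-PM→Quispe+Espinoza, Wed-AM→Farahani, Wed-PM→Farahani, Thu-AM→Leclerc, Thu-PM→Leclerc+Farahani, Fri-AM→Leclerc, Fri-PM→Espinoza, Sat-AM→Quispe+Espinoza, Sat-PM→Quispe, Sun-AM→Espinoza.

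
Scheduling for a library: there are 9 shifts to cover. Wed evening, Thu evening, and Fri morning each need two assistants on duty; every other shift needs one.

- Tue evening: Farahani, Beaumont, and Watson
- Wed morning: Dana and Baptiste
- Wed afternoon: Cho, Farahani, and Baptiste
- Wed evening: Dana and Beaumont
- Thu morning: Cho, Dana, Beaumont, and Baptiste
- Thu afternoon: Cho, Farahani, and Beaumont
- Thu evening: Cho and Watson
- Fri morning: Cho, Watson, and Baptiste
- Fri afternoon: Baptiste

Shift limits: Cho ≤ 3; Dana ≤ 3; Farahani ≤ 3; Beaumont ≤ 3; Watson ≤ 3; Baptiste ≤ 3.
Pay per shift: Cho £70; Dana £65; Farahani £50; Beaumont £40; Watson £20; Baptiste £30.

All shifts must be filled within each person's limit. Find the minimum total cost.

£455

Wed evening can only be covered by Dana and Beaumont, so that assignment is forced.
Thu evening can only be covered by Cho and Watson, so that assignment is forced.
Fri afternoon can only be covered by Baptiste, so that assignment is forced.
Picking the cheapest available assistant for each shift independently would cost £425, but that ignores the shift limits.
An optimal schedule: Tue evening→Watson, Wed morning→Baptiste, Wed afternoon→Farahani, Wed evening→Beaumont+Dana, Thu morning→Beaumont, Thu afternoon→Beaumont, Thu evening→Watson+Cho, Fri morning→Watson+Baptiste, Fri afternoon→Baptiste.
Total: 20 + 30 + 50 + 40 + 65 + 40 + 40 + 20 + 70 + 20 + 30 + 30 = £455.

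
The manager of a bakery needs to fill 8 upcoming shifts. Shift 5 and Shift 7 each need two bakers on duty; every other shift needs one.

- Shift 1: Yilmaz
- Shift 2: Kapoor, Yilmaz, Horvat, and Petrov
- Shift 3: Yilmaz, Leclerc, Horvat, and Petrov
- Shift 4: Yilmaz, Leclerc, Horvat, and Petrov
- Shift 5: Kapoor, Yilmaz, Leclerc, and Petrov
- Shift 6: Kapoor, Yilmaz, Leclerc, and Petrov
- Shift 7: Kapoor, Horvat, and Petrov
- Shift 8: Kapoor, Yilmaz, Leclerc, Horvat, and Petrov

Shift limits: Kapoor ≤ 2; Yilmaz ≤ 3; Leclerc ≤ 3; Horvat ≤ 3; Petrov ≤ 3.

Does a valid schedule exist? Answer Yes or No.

Shift 1 can only be covered by Yilmaz, so that assignment is forced.
One valid schedule: Shift 1→Yilmaz, Shift 2→Kapoor, Shift 3→Yilmaz, Shift 4→Yilmaz, Shift 5→Leclerc+Petrov, Shift 6→Leclerc, Shift 7→Kapoor+Horvat, Shift 8→Leclerc.
Loads: Kapoor 2/2, Yilmaz 3/3, Leclerc 3/3, Horvat 1/3, Petrov 1/3 — all within limits.

Yes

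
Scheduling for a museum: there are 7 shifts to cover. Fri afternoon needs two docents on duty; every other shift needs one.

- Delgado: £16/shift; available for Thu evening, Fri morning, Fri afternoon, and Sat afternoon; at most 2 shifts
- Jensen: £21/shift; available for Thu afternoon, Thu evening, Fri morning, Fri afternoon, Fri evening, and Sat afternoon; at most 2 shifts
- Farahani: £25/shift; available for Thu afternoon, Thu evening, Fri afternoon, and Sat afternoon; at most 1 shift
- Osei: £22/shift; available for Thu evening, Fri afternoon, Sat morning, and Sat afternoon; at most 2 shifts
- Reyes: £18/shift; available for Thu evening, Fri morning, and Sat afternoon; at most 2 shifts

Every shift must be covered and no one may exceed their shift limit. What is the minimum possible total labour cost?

£154

Fri evening can only be covered by Jensen, so that assignment is forced.
Sat morning can only be covered by Osei, so that assignment is forced.
Picking the cheapest available docent for each shift independently would cost £149, but that ignores the shift limits.
An optimal schedule: Thu afternoon→Jensen, Thu evening→Reyes, Fri morning→Delgado, Fri afternoon→Delgado+Osei, Fri evening→Jensen, Sat morning→Osei, Sat afternoon→Reyes.
Total: 21 + 18 + 16 + 16 + 22 + 21 + 22 + 18 = £154.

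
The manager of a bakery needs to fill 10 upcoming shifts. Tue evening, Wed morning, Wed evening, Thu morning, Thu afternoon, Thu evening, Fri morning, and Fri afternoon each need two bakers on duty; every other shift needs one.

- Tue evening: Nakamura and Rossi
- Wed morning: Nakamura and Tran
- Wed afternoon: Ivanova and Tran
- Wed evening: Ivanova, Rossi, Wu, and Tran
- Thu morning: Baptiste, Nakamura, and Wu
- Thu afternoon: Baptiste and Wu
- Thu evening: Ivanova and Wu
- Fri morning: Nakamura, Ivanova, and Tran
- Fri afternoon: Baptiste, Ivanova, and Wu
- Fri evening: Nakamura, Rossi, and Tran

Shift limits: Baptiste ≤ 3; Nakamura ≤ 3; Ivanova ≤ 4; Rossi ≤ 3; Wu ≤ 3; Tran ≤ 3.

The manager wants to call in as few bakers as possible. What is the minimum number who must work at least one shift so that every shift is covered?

6

18 slots to fill and no one can take more than 4, so at least ⌈18/4⌉ = 5 bakers are needed.
Any 5 bakers together have capacity at most 4+3+3+3+3 = 16 < 18 slots, so 5 can never suffice.
Baptiste, Nakamura, Ivanova, Rossi, Wu, and Tran alone can cover everything: Tue evening→Nakamura+Rossi, Wed morning→Nakamura+Tran, Wed afternoon→Ivanova, Wed evening→Rossi+Wu, Thu morning→Baptiste+Nakamura, Thu afternoon→Baptiste+Wu, Thu evening→Ivanova+Wu, Fri morning→Ivanova+Tran, Fri afternoon→Baptiste+Ivanova, Fri evening→Rossi.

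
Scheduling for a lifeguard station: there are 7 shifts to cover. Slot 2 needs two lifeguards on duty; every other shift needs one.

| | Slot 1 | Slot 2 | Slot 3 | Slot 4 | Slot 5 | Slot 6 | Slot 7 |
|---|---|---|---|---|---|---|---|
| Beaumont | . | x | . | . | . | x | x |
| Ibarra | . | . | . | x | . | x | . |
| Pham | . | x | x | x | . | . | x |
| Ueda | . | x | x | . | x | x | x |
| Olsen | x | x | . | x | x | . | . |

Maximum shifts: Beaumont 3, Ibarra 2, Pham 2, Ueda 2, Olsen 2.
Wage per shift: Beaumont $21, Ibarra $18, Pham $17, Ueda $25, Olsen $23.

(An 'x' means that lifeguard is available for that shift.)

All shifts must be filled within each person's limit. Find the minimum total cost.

$158

Slot 1 can only be covered by Olsen, so that assignment is forced.
Picking the cheapest available lifeguard for each shift independently would cost $153, but that ignores the shift limits.
An optimal schedule: Slot 1→Olsen, Slot 2→Pham+Beaumont, Slot 3→Pham, Slot 4→Ibarra, Slot 5→Olsen, Slot 6→Ibarra, Slot 7→Beaumont.
Total: 23 + 17 + 21 + 17 + 18 + 23 + 18 + 21 = $158.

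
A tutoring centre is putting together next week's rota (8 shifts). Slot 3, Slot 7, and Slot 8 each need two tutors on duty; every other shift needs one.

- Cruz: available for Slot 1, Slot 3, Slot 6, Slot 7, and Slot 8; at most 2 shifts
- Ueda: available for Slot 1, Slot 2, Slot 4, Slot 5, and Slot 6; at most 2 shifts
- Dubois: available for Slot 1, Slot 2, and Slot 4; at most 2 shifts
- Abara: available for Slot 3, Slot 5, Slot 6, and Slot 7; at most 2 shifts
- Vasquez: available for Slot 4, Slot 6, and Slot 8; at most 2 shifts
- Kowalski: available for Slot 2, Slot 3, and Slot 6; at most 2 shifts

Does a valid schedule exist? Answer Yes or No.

Slot 7 can only be covered by Cruz and Abara, so that assignment is forced.
Slot 8 can only be covered by Cruz and Vasquez, so that assignment is forced.
One valid schedule: Slot 1→Ueda, Slot 2→Dubois, Slot 3→Abara+Kowalski, Slot 4→Dubois, Slot 5→Ueda, Slot 6→Vasquez, Slot 7→Cruz+Abara, Slot 8→Cruz+Vasquez.
Loads: Cruz 2/2, Ueda 2/2, Dubois 2/2, Abara 2/2, Vasquez 2/2, Kowalski 1/2 — all within limits.

Yes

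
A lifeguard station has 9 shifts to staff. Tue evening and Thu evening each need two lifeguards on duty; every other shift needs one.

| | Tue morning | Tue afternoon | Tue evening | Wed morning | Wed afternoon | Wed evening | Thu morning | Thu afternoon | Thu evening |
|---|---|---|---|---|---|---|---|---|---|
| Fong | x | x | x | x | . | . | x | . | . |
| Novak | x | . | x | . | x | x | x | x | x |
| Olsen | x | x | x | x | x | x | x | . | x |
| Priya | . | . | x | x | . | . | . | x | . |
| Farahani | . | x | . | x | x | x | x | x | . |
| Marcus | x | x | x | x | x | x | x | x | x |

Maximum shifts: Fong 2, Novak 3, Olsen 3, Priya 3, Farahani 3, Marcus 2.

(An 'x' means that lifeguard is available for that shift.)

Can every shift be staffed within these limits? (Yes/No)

Yes

One valid schedule: Tue morning→Fong, Tue afternoon→Fong, Tue evening→Priya+Marcus, Wed morning→Olsen, Wed afternoon→Novak, Wed evening→Novak, Thu morning→Olsen, Thu afternoon→Priya, Thu evening→Novak+Olsen.
Loads: Fong 2/2, Novak 3/3, Olsen 3/3, Priya 2/3, Farahani 0/3, Marcus 1/2 — all within limits.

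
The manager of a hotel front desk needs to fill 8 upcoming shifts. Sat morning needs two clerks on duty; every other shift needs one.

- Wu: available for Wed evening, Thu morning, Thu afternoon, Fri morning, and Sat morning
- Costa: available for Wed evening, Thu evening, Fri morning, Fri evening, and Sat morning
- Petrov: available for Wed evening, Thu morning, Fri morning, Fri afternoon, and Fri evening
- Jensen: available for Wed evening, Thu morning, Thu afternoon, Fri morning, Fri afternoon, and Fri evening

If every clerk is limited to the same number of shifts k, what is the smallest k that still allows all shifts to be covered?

With 4 clerks and 9 worker-slots to fill, someone must work at least ⌈9/4⌉ = 3 shifts, so k ≥ 3.
k = 3 works: Wed evening→Petrov, Thu morning→Wu, Thu afternoon→Wu, Thu evening→Costa, Fri morning→Petrov, Fri afternoon→Petrov, Fri evening→Costa, Sat morning→Wu+Costa.
Loads: Wu 3, Costa 3, Petrov 3, Jensen 0 — all ≤ 3.

3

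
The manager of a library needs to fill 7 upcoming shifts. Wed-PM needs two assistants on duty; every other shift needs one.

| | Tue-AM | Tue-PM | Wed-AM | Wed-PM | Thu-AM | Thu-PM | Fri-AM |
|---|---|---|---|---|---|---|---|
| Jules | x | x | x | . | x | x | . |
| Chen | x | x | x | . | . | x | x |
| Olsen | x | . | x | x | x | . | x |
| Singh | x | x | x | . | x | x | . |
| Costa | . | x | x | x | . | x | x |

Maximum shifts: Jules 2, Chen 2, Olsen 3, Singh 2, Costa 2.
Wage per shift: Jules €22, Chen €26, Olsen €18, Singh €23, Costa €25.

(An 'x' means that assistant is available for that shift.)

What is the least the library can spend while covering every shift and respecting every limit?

€169

Wed-PM can only be covered by Olsen and Costa, so that assignment is forced.
Picking the cheapest available assistant for each shift independently would cost €159, but that ignores the shift limits.
An optimal schedule: Tue-AM→Jules, Tue-PM→Jules, Wed-AM→Singh, Wed-PM→Olsen+Costa, Thu-AM→Olsen, Thu-PM→Singh, Fri-AM→Olsen.
Total: 22 + 22 + 23 + 18 + 25 + 18 + 23 + 18 = €169.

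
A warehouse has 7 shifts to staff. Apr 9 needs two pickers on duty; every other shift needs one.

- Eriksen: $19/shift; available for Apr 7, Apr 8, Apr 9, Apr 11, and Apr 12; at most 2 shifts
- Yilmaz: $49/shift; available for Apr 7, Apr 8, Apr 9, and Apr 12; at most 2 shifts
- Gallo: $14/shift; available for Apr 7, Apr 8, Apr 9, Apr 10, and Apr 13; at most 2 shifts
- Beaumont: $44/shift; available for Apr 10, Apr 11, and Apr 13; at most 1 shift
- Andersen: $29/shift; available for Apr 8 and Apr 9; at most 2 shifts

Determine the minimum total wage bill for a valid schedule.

$217

Picking the cheapest available picker for each shift independently would cost $127, but that ignores the shift limits.
An optimal schedule: Apr 7→Gallo, Apr 8→Andersen, Apr 9→Andersen+Yilmaz, Apr 10→Gallo, Apr 11→Eriksen, Apr 12→Eriksen, Apr 13→Beaumont.
Total: 14 + 29 + 29 + 49 + 14 + 19 + 19 + 44 = $217.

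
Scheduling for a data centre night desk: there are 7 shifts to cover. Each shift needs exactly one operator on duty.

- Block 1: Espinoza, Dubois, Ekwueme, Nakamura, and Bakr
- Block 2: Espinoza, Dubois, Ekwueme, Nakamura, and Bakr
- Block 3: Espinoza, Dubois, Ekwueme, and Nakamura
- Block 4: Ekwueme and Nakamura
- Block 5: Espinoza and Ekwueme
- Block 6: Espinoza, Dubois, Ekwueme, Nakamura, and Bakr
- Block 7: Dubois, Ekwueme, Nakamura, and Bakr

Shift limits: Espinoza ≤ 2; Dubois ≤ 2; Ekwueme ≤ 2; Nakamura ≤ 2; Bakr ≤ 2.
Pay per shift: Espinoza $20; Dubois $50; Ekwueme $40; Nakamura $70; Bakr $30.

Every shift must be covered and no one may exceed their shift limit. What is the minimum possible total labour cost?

Picking the cheapest available operator for each shift independently would cost $170, but that ignores the shift limits.
An optimal schedule: Block 1→Bakr, Block 2→Ekwueme, Block 3→Espinoza, Block 4→Ekwueme, Block 5→Espinoza, Block 6→Dubois, Block 7→Bakr.
Total: 30 + 40 + 20 + 40 + 20 + 50 + 30 = $230.

$230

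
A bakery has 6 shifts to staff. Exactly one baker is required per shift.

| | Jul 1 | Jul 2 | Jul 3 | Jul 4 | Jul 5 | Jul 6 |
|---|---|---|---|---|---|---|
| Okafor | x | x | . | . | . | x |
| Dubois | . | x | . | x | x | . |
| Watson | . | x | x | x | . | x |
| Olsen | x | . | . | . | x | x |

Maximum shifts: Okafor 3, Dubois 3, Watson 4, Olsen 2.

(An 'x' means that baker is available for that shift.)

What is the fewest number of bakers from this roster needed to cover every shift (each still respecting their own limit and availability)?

6 slots to fill and no one can take more than 4, so at least ⌈6/4⌉ = 2 bakers are needed.
Watson and Olsen alone can cover everything: Jul 1→Olsen, Jul 2→Watson, Jul 3→Watson, Jul 4→Watson, Jul 5→Olsen, Jul 6→Watson.

2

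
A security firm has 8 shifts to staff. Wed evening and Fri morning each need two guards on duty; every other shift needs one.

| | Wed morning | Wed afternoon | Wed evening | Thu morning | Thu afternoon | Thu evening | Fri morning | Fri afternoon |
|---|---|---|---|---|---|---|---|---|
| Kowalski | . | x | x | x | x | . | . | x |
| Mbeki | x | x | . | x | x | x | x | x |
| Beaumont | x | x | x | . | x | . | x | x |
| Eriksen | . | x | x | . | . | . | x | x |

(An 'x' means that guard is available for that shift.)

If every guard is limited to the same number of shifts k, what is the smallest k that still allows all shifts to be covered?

With 4 guards and 10 worker-slots to fill, someone must work at least ⌈10/4⌉ = 3 shifts, so k ≥ 3.
k = 3 works: Wed morning→Mbeki, Wed afternoon→Beaumont, Wed evening→Kowalski+Beaumont, Thu morning→Kowalski, Thu afternoon→Kowalski, Thu evening→Mbeki, Fri morning→Mbeki+Beaumont, Fri afternoon→Eriksen.
Loads: Kowalski 3, Mbeki 3, Beaumont 3, Eriksen 1 — all ≤ 3.

3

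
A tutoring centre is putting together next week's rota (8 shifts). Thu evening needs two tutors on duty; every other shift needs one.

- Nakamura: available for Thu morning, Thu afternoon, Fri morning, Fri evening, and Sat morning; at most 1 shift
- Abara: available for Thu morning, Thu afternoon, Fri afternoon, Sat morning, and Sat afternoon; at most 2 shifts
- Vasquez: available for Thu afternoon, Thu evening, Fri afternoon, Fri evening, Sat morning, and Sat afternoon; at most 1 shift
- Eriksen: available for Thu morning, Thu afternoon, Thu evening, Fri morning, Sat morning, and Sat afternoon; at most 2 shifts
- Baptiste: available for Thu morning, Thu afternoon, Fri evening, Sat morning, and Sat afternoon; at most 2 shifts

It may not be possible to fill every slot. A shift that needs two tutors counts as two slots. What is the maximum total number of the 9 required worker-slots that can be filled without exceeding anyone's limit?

Total capacity across all tutors is 1+2+1+2+2 = 8, and 9 slots are needed, so at most 8 can be filled.
An assignment achieving 8: Thu morning→Abara, Thu afternoon→Baptiste, Thu evening→Vasquez+Eriksen, Fri morning→Nakamura, Fri afternoon→Abara, Fri evening→Baptiste, Sat afternoon→Eriksen.
Loads: Nakamura 1/1, Abara 2/2, Vasquez 1/1, Eriksen 2/2, Baptiste 2/2.

8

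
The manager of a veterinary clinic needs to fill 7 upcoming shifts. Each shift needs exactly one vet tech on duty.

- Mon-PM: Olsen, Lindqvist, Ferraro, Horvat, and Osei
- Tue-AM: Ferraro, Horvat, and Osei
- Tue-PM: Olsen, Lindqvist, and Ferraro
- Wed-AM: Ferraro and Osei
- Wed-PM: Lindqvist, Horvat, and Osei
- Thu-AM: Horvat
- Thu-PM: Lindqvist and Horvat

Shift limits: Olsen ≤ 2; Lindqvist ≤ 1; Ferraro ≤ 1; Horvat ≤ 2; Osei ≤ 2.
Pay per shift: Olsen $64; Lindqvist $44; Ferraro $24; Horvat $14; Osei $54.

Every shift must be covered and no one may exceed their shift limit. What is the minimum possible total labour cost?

Thu-AM can only be covered by Horvat, so that assignment is forced.
Picking the cheapest available vet tech for each shift independently would cost $118, but that ignores the shift limits.
An optimal schedule: Mon-PM→Olsen, Tue-AM→Osei, Tue-PM→Lindqvist, Wed-AM→Ferraro, Wed-PM→Osei, Thu-AM→Horvat, Thu-PM→Horvat.
Total: 64 + 54 + 44 + 24 + 54 + 14 + 14 = $268.

$268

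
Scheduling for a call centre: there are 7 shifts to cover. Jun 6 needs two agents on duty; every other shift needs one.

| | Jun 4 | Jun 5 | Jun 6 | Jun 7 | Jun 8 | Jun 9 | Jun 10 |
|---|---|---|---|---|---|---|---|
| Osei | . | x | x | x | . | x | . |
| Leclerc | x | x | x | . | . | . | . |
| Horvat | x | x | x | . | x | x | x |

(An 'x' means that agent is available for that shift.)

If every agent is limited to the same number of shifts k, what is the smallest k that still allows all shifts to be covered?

3

With 3 agents and 8 worker-slots to fill, someone must work at least ⌈8/3⌉ = 3 shifts, so k ≥ 3.
k = 3 works: Jun 4→Leclerc, Jun 5→Osei, Jun 6→Leclerc+Horvat, Jun 7→Osei, Jun 8→Horvat, Jun 9→Osei, Jun 10→Horvat.
Loads: Osei 3, Leclerc 2, Horvat 3 — all ≤ 3.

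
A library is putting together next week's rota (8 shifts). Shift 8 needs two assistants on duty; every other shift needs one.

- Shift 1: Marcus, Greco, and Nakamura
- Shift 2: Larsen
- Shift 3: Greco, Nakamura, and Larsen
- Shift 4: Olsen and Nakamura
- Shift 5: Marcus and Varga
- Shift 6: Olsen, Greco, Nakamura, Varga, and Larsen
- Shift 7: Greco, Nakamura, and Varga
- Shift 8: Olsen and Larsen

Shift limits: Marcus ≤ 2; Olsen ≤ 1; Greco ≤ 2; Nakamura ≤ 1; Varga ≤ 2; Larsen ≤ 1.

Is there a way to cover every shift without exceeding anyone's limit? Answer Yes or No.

No

Total capacity is 9 and 9 slots are needed, so capacity alone doesn't rule it out.
Shifts {Shift 2, Shift 8} need 3 worker-slots in total, but the assistants available for any of those shifts (Olsen and Larsen) can supply at most 2 among them. So no valid schedule exists.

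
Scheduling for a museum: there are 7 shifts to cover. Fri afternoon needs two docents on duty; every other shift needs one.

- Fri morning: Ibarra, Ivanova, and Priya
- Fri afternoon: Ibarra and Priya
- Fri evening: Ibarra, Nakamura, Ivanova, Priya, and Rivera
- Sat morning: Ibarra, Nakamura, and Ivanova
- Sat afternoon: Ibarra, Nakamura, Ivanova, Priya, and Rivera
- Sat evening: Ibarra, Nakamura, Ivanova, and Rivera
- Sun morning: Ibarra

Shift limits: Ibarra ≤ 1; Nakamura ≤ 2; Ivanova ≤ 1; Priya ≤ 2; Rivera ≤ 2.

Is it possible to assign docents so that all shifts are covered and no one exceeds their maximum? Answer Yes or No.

No

Total capacity is 8 and 8 slots are needed, so capacity alone doesn't rule it out.
Shifts {Fri afternoon, Sun morning} need 3 worker-slots in total, but the docents available for any of those shifts (Ibarra and Priya) can supply at most 2 among them. So no valid schedule exists.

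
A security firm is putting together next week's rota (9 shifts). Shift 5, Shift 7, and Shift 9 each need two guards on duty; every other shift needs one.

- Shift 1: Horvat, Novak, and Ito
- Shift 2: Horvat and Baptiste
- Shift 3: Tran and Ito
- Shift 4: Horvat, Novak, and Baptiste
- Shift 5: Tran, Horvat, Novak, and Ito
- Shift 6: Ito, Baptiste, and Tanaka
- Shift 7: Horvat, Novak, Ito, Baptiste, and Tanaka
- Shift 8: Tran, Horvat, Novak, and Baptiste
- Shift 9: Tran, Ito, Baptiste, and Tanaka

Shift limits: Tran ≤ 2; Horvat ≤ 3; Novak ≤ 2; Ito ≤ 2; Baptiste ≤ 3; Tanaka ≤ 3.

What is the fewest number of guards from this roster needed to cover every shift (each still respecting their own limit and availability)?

5

12 slots to fill and no one can take more than 3, so at least ⌈12/3⌉ = 4 guards are needed.
Any 4 guards together have capacity at most 3+3+3+2 = 11 < 12 slots, so 4 can never suffice.
Tran, Horvat, Novak, Ito, and Baptiste alone can cover everything: Shift 1→Horvat, Shift 2→Horvat, Shift 3→Tran, Shift 4→Horvat, Shift 5→Novak+Ito, Shift 6→Ito, Shift 7→Novak+Baptiste, Shift 8→Baptiste, Shift 9→Tran+Baptiste.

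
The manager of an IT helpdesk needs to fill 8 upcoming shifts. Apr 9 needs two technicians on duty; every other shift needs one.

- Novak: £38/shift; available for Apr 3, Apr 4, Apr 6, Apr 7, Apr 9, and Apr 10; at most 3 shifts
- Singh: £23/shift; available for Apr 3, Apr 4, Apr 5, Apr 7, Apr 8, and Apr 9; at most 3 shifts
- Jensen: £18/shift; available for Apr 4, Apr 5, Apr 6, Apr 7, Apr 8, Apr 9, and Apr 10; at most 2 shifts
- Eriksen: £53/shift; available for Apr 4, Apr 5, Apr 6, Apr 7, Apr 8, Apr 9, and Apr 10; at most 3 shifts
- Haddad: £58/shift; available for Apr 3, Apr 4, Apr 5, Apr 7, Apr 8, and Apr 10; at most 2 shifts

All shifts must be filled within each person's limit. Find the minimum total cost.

Picking the cheapest available technician for each shift independently would cost £172, but that ignores the shift limits.
An optimal schedule: Apr 3→Novak, Apr 4→Singh, Apr 5→Singh, Apr 6→Novak, Apr 7→Jensen, Apr 8→Singh, Apr 9→Jensen+Eriksen, Apr 10→Novak.
Total: 38 + 23 + 23 + 38 + 18 + 23 + 18 + 53 + 38 = £272.

£272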